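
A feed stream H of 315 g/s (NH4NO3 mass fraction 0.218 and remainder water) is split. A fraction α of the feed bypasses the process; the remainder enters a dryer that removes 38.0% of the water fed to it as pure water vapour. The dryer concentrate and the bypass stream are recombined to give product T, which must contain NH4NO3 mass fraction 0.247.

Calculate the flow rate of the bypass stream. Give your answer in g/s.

190.5 g/s

All 315×0.218 = 68.67 g/s of NH4NO3 reaches T, so T = 68.67/0.247 = 278.02 g/s and vapour = 36.984 g/s.
The evaporator receives (1−α)·315 of feed at 0.782 water and removes 0.380 of that water:
0.380×0.782×(1−α)×315 = 36.984
(1−α) = 36.984/93.605 = 0.3951;  α = 0.6049.
Bypass flow = 0.6049×315 = 190.54 g/s.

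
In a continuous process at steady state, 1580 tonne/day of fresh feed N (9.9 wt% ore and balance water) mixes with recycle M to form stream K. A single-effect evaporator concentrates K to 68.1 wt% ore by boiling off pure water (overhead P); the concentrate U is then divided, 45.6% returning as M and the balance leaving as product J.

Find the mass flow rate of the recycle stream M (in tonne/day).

Overall ore balance (none leaves overhead): ore in fresh feed = ore in product, i.e. 1580×0.099 = (1−0.456)·U·0.681.
U = 156.42/(0.681×0.544) = 422.23 tonne/day.
Recycle M = 0.456×422.23 = 192.54 tonne/day.

192.5 tonne/day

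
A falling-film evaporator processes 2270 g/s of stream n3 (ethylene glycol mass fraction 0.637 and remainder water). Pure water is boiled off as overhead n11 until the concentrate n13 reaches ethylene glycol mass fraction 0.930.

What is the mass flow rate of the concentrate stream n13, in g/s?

1555 g/s

ethylene glycol is conserved: 2270×0.637 = 1446 g/s all reports to the concentrate.
Concentrate = 1446/(target fraction) = 1554.8 g/s.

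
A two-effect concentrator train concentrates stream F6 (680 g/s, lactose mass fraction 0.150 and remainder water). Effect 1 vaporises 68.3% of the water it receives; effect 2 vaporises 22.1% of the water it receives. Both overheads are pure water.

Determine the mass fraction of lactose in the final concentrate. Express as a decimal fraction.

water in feed = 680×0.850 = 578 g/s.
After stage 1: water left = (1−0.683)×578 = 183.23; stream total = 285.23 g/s.
After stage 2: water left = (1−0.221)×183.23 = 142.73; final concentrate = 244.73 g/s.
lactose fraction = 102/244.73 = 0.417.

0.417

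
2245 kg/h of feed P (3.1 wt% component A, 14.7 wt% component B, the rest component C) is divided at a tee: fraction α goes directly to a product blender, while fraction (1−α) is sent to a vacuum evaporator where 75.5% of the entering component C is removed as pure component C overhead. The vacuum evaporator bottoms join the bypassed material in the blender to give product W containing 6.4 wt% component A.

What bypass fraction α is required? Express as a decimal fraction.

All 2245×0.031 = 69.595 kg/h of component A reaches W, so W = 69.595/0.064 = 1087.4 kg/h and vapour = 1157.6 kg/h.
The evaporator receives (1−α)·2245 of feed at 0.822 component C and removes 0.755 of that component C:
0.755×0.822×(1−α)×2245 = 1157.6
(1−α) = 1157.6/1393.3 = 0.8308;  α = 0.1692.

0.169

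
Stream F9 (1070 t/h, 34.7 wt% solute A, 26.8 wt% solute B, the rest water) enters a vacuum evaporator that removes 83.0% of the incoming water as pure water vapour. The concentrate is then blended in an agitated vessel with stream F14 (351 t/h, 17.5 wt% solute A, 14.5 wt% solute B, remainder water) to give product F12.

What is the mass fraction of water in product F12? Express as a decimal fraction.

0.2861

Vapour removed = 0.830×0.385×1070 = 341.92 t/h; concentrate = 728.08 t/h.
water reaching the mixer = 70.031 (from concentrate) + 351×0.680 = 308.71 t/h.
Product flow = 728.08 + 351 = 1079.1 t/h; water fraction = 0.2861.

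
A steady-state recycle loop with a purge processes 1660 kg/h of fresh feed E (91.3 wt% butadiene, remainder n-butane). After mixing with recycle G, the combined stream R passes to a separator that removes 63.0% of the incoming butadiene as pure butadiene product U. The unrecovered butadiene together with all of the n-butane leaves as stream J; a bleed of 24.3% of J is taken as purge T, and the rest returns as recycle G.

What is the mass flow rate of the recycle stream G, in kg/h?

1040 kg/h

n-butane enters only via E and leaves only via the purge: 1660×0.087 = 0.243×(n-butane in J), and the separator passes all n-butane, so n-butane in R = n-butane in J = 594.32 kg/h.
butadiene in R: m_A = 1660×0.913 + (1−0.243)·(1−0.630)·m_A, so m_A = 1515.6/0.7199 = 2105.2 kg/h.
J = (1−0.630)×2105.2 + 594.32 = 1373.3 kg/h.
Recycle G = (1−0.243)×1373.3 = 1039.6 kg/h.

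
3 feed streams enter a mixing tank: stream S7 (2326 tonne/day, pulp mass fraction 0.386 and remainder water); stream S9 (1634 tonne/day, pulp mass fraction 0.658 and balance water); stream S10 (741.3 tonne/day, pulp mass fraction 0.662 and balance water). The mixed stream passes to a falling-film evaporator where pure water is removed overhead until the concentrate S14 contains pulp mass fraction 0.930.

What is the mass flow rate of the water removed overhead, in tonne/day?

2052 tonne/day

pulp entering = 2326×0.386 + 1634×0.658 + 741.3×0.662 = 2463.7 tonne/day.
All pulp reports to S14, so S14 = 2463.7/0.930 = 2649.2 tonne/day.
Total feed = 4701.3 tonne/day; overhead = 4701.3 − 2649.2 = 2052.1 tonne/day.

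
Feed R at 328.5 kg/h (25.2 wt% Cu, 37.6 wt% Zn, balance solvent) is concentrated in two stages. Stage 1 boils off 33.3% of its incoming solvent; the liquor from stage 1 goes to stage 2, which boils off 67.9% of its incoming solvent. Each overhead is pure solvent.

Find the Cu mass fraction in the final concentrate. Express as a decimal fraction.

solvent in feed = 328.5×0.372 = 122.2 kg/h.
After stage 1: solvent left = (1−0.333)×122.2 = 81.509; stream total = 287.81 kg/h.
After stage 2: solvent left = (1−0.679)×81.509 = 26.164; final concentrate = 232.46 kg/h.
Cu fraction = 82.782/232.46 = 0.356.

0.356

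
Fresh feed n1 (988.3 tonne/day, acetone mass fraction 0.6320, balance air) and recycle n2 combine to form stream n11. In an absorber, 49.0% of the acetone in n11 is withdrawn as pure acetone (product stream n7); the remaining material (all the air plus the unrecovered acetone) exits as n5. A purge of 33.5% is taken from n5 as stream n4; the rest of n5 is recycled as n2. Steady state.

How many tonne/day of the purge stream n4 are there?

air enters only via n1 and leaves only via the purge: 988.3×0.368 = 0.335×(air in n5), and the absorber passes all air, so air in n11 = air in n5 = 1085.7 tonne/day.
acetone in n11: m_A = 988.3×0.632 + (1−0.335)·(1−0.490)·m_A, so m_A = 624.61/0.6608 = 945.15 tonne/day.
n5 = (1−0.490)×945.15 + 1085.7 = 1567.7 tonne/day.
Purge n4 = 0.335×1567.7 = 525.17 tonne/day.

525.2 tonne/day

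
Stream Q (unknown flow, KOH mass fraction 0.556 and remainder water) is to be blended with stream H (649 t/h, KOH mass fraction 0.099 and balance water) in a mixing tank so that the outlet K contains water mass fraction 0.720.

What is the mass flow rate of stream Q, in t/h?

425.6 t/h

Let Q be the unknown flow. Total out = 649 + Q.
water balance: 584.75 + 0.444·Q = 0.720·(649 + Q)
(0.444 − 0.720)·Q = 0.720×649 − 584.75 = -117.47
Q = -117.47 / -0.276 = 425.61 t/h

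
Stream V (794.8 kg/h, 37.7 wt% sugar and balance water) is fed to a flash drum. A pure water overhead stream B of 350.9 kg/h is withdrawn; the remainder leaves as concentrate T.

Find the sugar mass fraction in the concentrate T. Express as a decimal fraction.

sugar is not removed: 794.8×0.377 = 299.64 kg/h of sugar enters T.
Concentrate = 794.8 − 350.9 = 443.9 kg/h.
Mass fraction = 299.64/443.9 = 0.675.

0.675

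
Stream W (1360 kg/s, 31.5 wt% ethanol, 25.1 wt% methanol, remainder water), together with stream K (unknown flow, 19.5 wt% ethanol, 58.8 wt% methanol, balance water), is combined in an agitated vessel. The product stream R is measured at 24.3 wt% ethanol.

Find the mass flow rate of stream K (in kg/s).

2040 kg/s

Let K be the unknown flow. Total out = 1360 + K.
ethanol balance: 428.4 + 0.195·K = 0.243·(1360 + K)
(0.195 − 0.243)·K = 0.243×1360 − 428.4 = -97.92
K = -97.92 / -0.048 = 2040 kg/s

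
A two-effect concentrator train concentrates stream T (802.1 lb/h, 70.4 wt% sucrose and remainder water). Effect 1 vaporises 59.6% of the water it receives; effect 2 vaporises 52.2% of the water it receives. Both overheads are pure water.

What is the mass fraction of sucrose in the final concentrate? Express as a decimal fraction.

water in feed = 802.1×0.296 = 237.42 lb/h.
After stage 1: water left = (1−0.596)×237.42 = 95.918; stream total = 660.6 lb/h.
After stage 2: water left = (1−0.522)×95.918 = 45.849; final concentrate = 610.53 lb/h.
sucrose fraction = 564.68/610.53 = 0.9249.

0.9249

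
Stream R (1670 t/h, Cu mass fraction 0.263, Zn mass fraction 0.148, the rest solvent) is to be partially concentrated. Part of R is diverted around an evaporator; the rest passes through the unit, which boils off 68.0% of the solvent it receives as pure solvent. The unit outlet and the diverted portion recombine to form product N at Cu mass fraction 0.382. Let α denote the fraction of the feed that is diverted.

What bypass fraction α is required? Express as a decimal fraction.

0.222

All 1670×0.263 = 439.21 t/h of Cu reaches N, so N = 439.21/0.382 = 1149.8 t/h and vapour = 520.24 t/h.
The evaporator receives (1−α)·1670 of feed at 0.589 solvent and removes 0.680 of that solvent:
0.680×0.589×(1−α)×1670 = 520.24
(1−α) = 520.24/668.87 = 0.7778;  α = 0.2222.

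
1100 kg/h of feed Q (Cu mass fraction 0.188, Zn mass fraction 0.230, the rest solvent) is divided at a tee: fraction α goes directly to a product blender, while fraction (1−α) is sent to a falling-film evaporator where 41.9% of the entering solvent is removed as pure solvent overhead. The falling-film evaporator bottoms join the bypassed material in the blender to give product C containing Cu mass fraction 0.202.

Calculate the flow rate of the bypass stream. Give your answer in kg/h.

All 1100×0.188 = 206.8 kg/h of Cu reaches C, so C = 206.8/0.202 = 1023.8 kg/h and vapour = 76.238 kg/h.
The evaporator receives (1−α)·1100 of feed at 0.582 solvent and removes 0.419 of that solvent:
0.419×0.582×(1−α)×1100 = 76.238
(1−α) = 76.238/268.24 = 0.2842;  α = 0.7158.
Bypass flow = 0.7158×1100 = 787.37 kg/h.

787.4 kg/h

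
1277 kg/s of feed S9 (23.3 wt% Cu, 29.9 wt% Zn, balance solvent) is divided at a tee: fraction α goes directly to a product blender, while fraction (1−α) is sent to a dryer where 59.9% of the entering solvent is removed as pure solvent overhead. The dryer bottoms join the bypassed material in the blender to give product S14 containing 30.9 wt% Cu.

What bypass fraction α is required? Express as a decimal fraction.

0.123

All 1277×0.233 = 297.54 kg/s of Cu reaches S14, so S14 = 297.54/0.309 = 962.92 kg/s and vapour = 314.08 kg/s.
The evaporator receives (1−α)·1277 of feed at 0.468 solvent and removes 0.599 of that solvent:
0.599×0.468×(1−α)×1277 = 314.08
(1−α) = 314.08/357.98 = 0.8774;  α = 0.1226.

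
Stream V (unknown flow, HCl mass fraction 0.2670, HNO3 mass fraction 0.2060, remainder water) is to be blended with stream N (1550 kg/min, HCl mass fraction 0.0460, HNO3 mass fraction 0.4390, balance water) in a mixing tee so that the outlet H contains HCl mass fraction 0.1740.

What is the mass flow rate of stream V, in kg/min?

2133 kg/min

Let V be the unknown flow. Total out = 1550 + V.
HCl balance: 71.3 + 0.267·V = 0.174·(1550 + V)
(0.267 − 0.174)·V = 0.174×1550 − 71.3 = 198.4
V = 198.4 / 0.093 = 2133.3 kg/min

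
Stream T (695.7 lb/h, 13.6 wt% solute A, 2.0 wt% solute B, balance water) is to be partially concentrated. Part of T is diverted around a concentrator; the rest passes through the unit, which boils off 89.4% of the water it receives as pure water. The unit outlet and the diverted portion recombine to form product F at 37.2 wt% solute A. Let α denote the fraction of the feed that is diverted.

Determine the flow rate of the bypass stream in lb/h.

All 695.7×0.136 = 94.615 lb/h of solute A reaches F, so F = 94.615/0.372 = 254.34 lb/h and vapour = 441.36 lb/h.
The evaporator receives (1−α)·695.7 of feed at 0.844 water and removes 0.894 of that water:
0.894×0.844×(1−α)×695.7 = 441.36
(1−α) = 441.36/524.93 = 0.8408;  α = 0.1592.
Bypass flow = 0.1592×695.7 = 110.76 lb/h.

110.8 lb/h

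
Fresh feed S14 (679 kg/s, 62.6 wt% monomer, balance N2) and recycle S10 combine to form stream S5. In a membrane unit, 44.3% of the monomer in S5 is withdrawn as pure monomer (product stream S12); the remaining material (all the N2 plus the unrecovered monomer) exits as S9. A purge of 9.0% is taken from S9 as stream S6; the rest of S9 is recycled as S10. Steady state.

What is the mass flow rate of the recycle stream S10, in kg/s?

3005 kg/s

N2 enters only via S14 and leaves only via the purge: 679×0.374 = 0.090×(N2 in S9), and the membrane unit passes all N2, so N2 in S5 = N2 in S9 = 2821.6 kg/s.
monomer in S5: m_A = 679×0.626 + (1−0.090)·(1−0.443)·m_A, so m_A = 425.05/0.4931 = 861.95 kg/s.
S9 = (1−0.443)×861.95 + 2821.6 = 3301.7 kg/s.
Recycle S10 = (1−0.090)×3301.7 = 3004.6 kg/s.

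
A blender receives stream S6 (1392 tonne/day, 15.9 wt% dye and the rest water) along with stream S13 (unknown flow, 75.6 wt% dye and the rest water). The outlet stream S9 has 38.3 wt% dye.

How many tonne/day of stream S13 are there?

Let S13 be the unknown flow. Total out = 1392 + S13.
dye balance: 221.33 + 0.756·S13 = 0.383·(1392 + S13)
(0.756 − 0.383)·S13 = 0.383×1392 − 221.33 = 311.81
S13 = 311.81 / 0.373 = 835.95 tonne/day

835.9 tonne/day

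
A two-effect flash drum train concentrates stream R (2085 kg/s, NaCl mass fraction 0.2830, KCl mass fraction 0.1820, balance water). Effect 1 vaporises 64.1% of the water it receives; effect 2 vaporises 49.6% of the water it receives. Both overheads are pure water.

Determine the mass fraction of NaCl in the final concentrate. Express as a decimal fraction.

0.5037

water in feed = 2085×0.535 = 1115.5 kg/s.
After stage 1: water left = (1−0.641)×1115.5 = 400.46; stream total = 1370 kg/s.
After stage 2: water left = (1−0.496)×400.46 = 201.83; final concentrate = 1171.4 kg/s.
NaCl fraction = 590.05/1171.4 = 0.5037.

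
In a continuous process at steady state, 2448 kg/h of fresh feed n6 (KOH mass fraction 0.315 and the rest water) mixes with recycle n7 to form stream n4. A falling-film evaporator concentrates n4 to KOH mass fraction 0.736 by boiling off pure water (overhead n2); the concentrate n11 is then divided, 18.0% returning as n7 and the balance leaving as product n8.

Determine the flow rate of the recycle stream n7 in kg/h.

230 kg/h

Overall KOH balance (none leaves overhead): KOH in fresh feed = KOH in product, i.e. 2448×0.315 = (1−0.180)·n11·0.736.
n11 = 771.12/(0.736×0.820) = 1277.7 kg/h.
Recycle n7 = 0.180×1277.7 = 229.99 kg/h.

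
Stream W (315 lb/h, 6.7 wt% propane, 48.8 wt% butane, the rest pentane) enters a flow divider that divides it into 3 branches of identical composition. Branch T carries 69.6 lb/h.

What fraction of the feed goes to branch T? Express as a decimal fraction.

Fraction to T = 69.6/315 = 0.2210.

0.221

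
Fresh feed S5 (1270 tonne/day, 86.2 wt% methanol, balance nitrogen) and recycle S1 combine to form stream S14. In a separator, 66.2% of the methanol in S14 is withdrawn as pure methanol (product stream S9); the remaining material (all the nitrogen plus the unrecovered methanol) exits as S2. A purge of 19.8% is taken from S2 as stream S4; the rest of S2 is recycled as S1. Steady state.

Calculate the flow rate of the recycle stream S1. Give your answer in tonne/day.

1117 tonne/day

nitrogen enters only via S5 and leaves only via the purge: 1270×0.138 = 0.198×(nitrogen in S2), and the separator passes all nitrogen, so nitrogen in S14 = nitrogen in S2 = 885.15 tonne/day.
methanol in S14: m_A = 1270×0.862 + (1−0.198)·(1−0.662)·m_A, so m_A = 1094.7/0.7289 = 1501.9 tonne/day.
S2 = (1−0.662)×1501.9 + 885.15 = 1392.8 tonne/day.
Recycle S1 = (1−0.198)×1392.8 = 1117 tonne/day.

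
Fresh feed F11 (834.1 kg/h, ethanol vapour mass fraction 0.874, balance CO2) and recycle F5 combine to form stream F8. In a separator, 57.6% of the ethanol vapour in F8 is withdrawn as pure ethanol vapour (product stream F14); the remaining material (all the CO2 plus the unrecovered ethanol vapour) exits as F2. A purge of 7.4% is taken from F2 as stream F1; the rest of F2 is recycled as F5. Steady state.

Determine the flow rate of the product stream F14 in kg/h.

ethanol vapour in F8: m_A = 834.1×0.874 + (1−0.074)·(1−0.576)·m_A, so m_A = 729/0.6074 = 1200.3 kg/h.
Product F14 = 0.576×1200.3 = 691.34 kg/h.

691.3 kg/h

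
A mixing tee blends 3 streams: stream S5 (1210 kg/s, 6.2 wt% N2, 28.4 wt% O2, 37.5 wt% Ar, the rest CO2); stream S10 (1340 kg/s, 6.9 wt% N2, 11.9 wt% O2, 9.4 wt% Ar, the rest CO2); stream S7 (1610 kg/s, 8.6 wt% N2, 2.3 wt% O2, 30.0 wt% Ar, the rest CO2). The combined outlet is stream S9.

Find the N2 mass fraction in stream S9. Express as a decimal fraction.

Total flow out = 1210 + 1340 + 1610 = 4160 kg/s.
N2 in = 1210×0.062 + 1340×0.069 + 1610×0.086 = 305.94 kg/s.
N2 mass fraction in S9 = 305.94/4160 = 0.0735.

0.0735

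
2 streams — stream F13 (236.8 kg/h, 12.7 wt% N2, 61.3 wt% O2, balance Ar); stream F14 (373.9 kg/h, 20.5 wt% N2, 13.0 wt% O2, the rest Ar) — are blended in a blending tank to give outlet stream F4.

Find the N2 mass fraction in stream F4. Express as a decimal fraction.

0.175

Total flow out = 236.8 + 373.9 = 610.7 kg/h.
N2 in = 236.8×0.127 + 373.9×0.205 = 106.72 kg/h.
N2 mass fraction in F4 = 106.72/610.7 = 0.175.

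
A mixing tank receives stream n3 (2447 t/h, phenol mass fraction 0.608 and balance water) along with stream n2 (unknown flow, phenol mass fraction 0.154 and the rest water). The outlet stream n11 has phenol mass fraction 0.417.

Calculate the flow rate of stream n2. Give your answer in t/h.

1777 t/h

Let n2 be the unknown flow. Total out = 2447 + n2.
phenol balance: 1487.8 + 0.154·n2 = 0.417·(2447 + n2)
(0.154 − 0.417)·n2 = 0.417×2447 − 1487.8 = -467.38
n2 = -467.38 / -0.263 = 1777.1 t/h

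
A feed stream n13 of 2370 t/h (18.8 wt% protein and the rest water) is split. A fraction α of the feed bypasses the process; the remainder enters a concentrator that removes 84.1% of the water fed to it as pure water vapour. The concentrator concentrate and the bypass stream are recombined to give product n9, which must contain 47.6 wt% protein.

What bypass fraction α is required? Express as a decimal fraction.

0.114

All 2370×0.188 = 445.56 t/h of protein reaches n9, so n9 = 445.56/0.476 = 936.05 t/h and vapour = 1433.9 t/h.
The evaporator receives (1−α)·2370 of feed at 0.812 water and removes 0.841 of that water:
0.841×0.812×(1−α)×2370 = 1433.9
(1−α) = 1433.9/1618.5 = 0.8860;  α = 0.1140.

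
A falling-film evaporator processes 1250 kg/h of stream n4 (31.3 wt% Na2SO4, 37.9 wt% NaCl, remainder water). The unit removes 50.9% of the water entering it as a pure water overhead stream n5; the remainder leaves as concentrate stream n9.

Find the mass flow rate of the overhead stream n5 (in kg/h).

196 kg/h

water entering = 1250×0.308 = 385 kg/h; overhead removed = 0.509×385 = 195.97 kg/h.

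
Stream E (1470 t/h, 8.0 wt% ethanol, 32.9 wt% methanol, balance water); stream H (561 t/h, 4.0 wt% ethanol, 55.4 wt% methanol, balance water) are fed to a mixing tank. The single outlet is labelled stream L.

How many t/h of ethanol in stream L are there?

140 t/h

ethanol out = ethanol in = 1470×0.080 + 561×0.040 = 140.04 t/h.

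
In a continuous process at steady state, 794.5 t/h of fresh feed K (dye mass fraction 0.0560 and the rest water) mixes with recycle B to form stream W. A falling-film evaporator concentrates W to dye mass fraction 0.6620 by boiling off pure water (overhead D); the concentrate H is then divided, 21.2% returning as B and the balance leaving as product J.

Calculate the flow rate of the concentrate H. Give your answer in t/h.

85.29 t/h

Overall dye balance (none leaves overhead): dye in fresh feed = dye in product, i.e. 794.5×0.056 = (1−0.212)·H·0.662.
H = 44.492/(0.662×0.788) = 85.29 t/h.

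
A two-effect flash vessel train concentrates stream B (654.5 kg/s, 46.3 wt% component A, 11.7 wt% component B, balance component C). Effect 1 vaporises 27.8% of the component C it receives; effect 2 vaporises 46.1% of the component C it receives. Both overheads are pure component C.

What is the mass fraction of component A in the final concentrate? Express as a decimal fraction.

component C in feed = 654.5×0.420 = 274.89 kg/s.
After stage 1: component C left = (1−0.278)×274.89 = 198.47; stream total = 578.08 kg/s.
After stage 2: component C left = (1−0.461)×198.47 = 106.98; final concentrate = 486.59 kg/s.
component A fraction = 303.03/486.59 = 0.6228.

0.6228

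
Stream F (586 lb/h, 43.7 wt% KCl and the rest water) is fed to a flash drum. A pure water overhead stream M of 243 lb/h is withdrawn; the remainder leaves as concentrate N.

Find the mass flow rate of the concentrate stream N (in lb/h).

Concentrate = 586 − 243 = 343 lb/h.

343 lb/h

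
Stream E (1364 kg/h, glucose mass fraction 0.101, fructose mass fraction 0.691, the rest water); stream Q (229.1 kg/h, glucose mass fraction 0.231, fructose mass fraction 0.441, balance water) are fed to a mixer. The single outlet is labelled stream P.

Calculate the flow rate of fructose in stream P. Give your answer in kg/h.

1044 kg/h

fructose out = fructose in = 1364×0.691 + 229.1×0.441 = 1043.6 kg/h.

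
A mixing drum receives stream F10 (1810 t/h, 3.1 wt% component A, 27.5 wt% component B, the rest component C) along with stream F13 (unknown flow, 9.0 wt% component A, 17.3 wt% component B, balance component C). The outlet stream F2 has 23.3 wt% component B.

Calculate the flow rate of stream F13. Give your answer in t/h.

1267 t/h

Let F13 be the unknown flow. Total out = 1810 + F13.
component B balance: 497.75 + 0.173·F13 = 0.233·(1810 + F13)
(0.173 − 0.233)·F13 = 0.233×1810 − 497.75 = -76.02
F13 = -76.02 / -0.060 = 1267 t/h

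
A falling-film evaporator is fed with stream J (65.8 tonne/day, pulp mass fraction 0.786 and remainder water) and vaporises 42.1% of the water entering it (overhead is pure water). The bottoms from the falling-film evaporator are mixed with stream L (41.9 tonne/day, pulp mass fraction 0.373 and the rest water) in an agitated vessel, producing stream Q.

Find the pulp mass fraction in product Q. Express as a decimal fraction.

0.662

Vapour removed = 0.421×0.214×65.8 = 5.9282 tonne/day; concentrate = 59.872 tonne/day.
pulp reaching the mixer = 51.719 (from concentrate) + 41.9×0.373 = 67.347 tonne/day.
Product flow = 59.872 + 41.9 = 101.77 tonne/day; pulp fraction = 0.662.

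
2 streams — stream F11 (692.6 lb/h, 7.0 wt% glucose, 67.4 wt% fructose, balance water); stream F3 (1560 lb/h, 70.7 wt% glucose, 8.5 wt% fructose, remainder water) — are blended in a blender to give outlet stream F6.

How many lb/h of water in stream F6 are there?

water out = water in = 692.6×0.256 + 1560×0.208 = 501.79 lb/h.

501.8 lb/h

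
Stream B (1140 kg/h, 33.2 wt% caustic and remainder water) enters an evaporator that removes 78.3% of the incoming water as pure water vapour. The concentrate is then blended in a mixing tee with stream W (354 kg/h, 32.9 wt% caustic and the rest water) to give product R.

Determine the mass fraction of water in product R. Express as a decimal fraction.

0.4487

Vapour removed = 0.783×0.668×1140 = 596.27 kg/h; concentrate = 543.73 kg/h.
water reaching the mixer = 165.25 (from concentrate) + 354×0.671 = 402.78 kg/h.
Product flow = 543.73 + 354 = 897.73 kg/h; water fraction = 0.4487.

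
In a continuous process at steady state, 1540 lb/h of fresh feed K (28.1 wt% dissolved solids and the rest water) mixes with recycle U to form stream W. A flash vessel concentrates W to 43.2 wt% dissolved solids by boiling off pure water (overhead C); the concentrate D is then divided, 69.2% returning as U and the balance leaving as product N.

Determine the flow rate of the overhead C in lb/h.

538.3 lb/h

Overall dissolved solids balance (none leaves overhead): dissolved solids in fresh feed = dissolved solids in product, i.e. 1540×0.281 = (1−0.692)·D·0.432.
D = 432.74/(0.432×0.308) = 3252.3 lb/h.
Recycle U = 0.692×3252.3 = 2250.6 lb/h.
Combined feed W = 1540 + 2250.6 = 3790.6 lb/h.
Overhead C = W − D = 3790.6 − 3252.3 = 538.29 lb/h.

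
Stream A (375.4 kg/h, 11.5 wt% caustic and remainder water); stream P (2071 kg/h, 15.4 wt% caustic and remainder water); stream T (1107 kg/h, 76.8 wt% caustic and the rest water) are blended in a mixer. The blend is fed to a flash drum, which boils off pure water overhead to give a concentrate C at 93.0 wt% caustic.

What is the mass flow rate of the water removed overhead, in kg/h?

caustic entering = 375.4×0.115 + 2071×0.154 + 1107×0.768 = 1212.3 kg/h.
All caustic reports to C, so C = 1212.3/0.930 = 1303.5 kg/h.
Total feed = 3553.4 kg/h; overhead = 3553.4 − 1303.5 = 2249.9 kg/h.

2250 kg/h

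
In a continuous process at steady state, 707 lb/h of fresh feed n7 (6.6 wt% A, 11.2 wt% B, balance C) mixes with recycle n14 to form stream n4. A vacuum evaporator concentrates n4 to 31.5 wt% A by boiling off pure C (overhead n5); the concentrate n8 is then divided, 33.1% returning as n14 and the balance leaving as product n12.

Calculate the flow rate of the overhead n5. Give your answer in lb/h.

Overall A balance (none leaves overhead): A in fresh feed = A in product, i.e. 707×0.066 = (1−0.331)·n8·0.315.
n8 = 46.662/(0.315×0.669) = 221.43 lb/h.
Recycle n14 = 0.331×221.43 = 73.292 lb/h.
Combined feed n4 = 707 + 73.292 = 780.29 lb/h.
Overhead n5 = n4 − n8 = 780.29 − 221.43 = 558.87 lb/h.

558.9 lb/h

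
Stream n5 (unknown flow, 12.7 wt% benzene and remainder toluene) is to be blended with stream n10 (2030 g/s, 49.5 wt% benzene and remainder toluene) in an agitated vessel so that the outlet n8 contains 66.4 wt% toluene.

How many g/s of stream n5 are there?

1544 g/s

Let n5 be the unknown flow. Total out = 2030 + n5.
toluene balance: 1025.2 + 0.873·n5 = 0.664·(2030 + n5)
(0.873 − 0.664)·n5 = 0.664×2030 − 1025.2 = 322.77
n5 = 322.77 / 0.209 = 1544.4 g/s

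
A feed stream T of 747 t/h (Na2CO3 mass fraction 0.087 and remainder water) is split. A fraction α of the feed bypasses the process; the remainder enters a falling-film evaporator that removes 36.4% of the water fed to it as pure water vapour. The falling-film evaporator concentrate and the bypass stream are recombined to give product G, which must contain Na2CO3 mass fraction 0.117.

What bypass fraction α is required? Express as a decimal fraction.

0.228

All 747×0.087 = 64.989 t/h of Na2CO3 reaches G, so G = 64.989/0.117 = 555.46 t/h and vapour = 191.54 t/h.
The evaporator receives (1−α)·747 of feed at 0.913 water and removes 0.364 of that water:
0.364×0.913×(1−α)×747 = 191.54
(1−α) = 191.54/248.25 = 0.7715;  α = 0.2285.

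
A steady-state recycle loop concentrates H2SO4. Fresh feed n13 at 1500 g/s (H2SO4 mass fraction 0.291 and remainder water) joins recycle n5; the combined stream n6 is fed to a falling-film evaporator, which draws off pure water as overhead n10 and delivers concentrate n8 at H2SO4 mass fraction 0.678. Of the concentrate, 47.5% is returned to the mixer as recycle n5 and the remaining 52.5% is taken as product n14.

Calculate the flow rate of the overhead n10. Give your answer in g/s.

Overall H2SO4 balance (none leaves overhead): H2SO4 in fresh feed = H2SO4 in product, i.e. 1500×0.291 = (1−0.475)·n8·0.678.
n8 = 436.5/(0.678×0.525) = 1226.3 g/s.
Recycle n5 = 0.475×1226.3 = 582.49 g/s.
Combined feed n6 = 1500 + 582.49 = 2082.5 g/s.
Overhead n10 = n6 − n8 = 2082.5 − 1226.3 = 856.19 g/s.

856.2 g/s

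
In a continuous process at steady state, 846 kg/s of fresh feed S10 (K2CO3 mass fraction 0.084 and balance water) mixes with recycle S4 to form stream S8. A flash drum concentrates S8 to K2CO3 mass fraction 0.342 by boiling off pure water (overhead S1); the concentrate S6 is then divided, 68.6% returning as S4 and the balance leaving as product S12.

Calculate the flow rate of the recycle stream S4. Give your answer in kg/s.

Overall K2CO3 balance (none leaves overhead): K2CO3 in fresh feed = K2CO3 in product, i.e. 846×0.084 = (1−0.686)·S6·0.342.
S6 = 71.064/(0.342×0.314) = 661.75 kg/s.
Recycle S4 = 0.686×661.75 = 453.96 kg/s.

454 kg/s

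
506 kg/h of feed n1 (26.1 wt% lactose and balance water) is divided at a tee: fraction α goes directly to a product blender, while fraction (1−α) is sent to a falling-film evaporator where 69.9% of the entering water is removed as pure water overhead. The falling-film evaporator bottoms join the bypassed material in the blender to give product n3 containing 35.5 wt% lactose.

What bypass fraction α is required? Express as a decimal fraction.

0.487

All 506×0.261 = 132.07 kg/h of lactose reaches n3, so n3 = 132.07/0.355 = 372.02 kg/h and vapour = 133.98 kg/h.
The evaporator receives (1−α)·506 of feed at 0.739 water and removes 0.699 of that water:
0.699×0.739×(1−α)×506 = 133.98
(1−α) = 133.98/261.38 = 0.5126;  α = 0.4874.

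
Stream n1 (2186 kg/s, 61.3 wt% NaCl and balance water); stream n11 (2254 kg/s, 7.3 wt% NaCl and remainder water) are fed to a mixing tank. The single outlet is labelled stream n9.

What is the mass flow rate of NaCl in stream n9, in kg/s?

NaCl out = NaCl in = 2186×0.613 + 2254×0.073 = 1504.6 kg/s.

1505 kg/s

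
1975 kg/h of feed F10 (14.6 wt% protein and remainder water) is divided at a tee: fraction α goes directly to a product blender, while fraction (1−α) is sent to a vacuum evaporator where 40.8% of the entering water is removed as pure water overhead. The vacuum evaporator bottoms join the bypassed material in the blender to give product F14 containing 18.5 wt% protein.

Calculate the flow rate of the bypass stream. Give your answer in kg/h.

780.1 kg/h

All 1975×0.146 = 288.35 kg/h of protein reaches F14, so F14 = 288.35/0.185 = 1558.6 kg/h and vapour = 416.35 kg/h.
The evaporator receives (1−α)·1975 of feed at 0.854 water and removes 0.408 of that water:
0.408×0.854×(1−α)×1975 = 416.35
(1−α) = 416.35/688.15 = 0.6050;  α = 0.3950.
Bypass flow = 0.3950×1975 = 780.07 kg/h.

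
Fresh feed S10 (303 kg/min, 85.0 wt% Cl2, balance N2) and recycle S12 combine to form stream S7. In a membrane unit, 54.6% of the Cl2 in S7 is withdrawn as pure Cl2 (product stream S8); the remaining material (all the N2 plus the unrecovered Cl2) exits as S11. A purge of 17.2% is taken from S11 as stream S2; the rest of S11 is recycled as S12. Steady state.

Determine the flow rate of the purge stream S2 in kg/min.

N2 enters only via S10 and leaves only via the purge: 303×0.150 = 0.172×(N2 in S11), and the membrane unit passes all N2, so N2 in S7 = N2 in S11 = 264.24 kg/min.
Cl2 in S7: m_A = 303×0.850 + (1−0.172)·(1−0.546)·m_A, so m_A = 257.55/0.6241 = 412.68 kg/min.
S11 = (1−0.546)×412.68 + 264.24 = 451.6 kg/min.
Purge S2 = 0.172×451.6 = 77.676 kg/min.

77.68 kg/min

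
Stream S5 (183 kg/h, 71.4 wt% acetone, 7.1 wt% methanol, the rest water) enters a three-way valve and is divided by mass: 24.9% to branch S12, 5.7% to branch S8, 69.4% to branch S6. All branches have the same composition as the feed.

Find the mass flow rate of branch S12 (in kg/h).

45.57 kg/h

Branch S12 flow = 0.249×183 = 45.567 kg/h.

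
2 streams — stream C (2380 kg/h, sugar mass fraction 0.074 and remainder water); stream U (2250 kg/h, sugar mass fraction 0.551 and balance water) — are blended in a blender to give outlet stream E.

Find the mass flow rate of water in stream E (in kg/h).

water out = water in = 2380×0.926 + 2250×0.449 = 3214.1 kg/h.

3214 kg/h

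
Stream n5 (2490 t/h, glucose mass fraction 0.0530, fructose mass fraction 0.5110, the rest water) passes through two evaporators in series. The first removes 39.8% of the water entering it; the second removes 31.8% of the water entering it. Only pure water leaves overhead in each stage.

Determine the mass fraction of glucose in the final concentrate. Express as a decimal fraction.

0.0713

water in feed = 2490×0.436 = 1085.6 t/h.
After stage 1: water left = (1−0.398)×1085.6 = 653.56; stream total = 2057.9 t/h.
After stage 2: water left = (1−0.318)×653.56 = 445.72; final concentrate = 1850.1 t/h.
glucose fraction = 131.97/1850.1 = 0.0713.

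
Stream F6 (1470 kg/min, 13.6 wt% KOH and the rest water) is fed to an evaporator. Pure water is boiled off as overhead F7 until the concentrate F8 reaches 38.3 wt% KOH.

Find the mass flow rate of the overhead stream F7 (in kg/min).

KOH is conserved: 1470×0.136 = 199.92 kg/min all reports to the concentrate.
Concentrate = 199.92/(target fraction) = 521.98 kg/min.
Overhead = 1470 − 521.98 = 948.02 kg/min.

948 kg/min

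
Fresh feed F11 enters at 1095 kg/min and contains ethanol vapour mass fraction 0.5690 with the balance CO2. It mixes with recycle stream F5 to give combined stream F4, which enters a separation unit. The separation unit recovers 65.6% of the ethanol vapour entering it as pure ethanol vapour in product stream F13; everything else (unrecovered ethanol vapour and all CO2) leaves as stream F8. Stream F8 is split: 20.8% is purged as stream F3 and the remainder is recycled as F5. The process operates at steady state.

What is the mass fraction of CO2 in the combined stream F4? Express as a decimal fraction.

0.7260

CO2 enters only via F11 and leaves only via the purge: 1095×0.431 = 0.208×(CO2 in F8), and the separation unit passes all CO2, so CO2 in F4 = CO2 in F8 = 2269 kg/min.
ethanol vapour in F4: m_A = 1095×0.569 + (1−0.208)·(1−0.656)·m_A, so m_A = 623.05/0.7276 = 856.37 kg/min.
F4 = 856.37 + 2269 = 3125.3 kg/min.
CO2 fraction in F4 = 2269/3125.3 = 0.7260.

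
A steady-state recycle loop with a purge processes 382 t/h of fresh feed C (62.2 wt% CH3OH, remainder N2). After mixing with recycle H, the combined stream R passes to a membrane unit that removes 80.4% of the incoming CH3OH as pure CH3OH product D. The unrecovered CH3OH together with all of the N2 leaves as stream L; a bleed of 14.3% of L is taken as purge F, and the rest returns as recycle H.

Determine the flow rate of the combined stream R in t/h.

1295 t/h

N2 enters only via C and leaves only via the purge: 382×0.378 = 0.143×(N2 in L), and the membrane unit passes all N2, so N2 in R = N2 in L = 1009.8 t/h.
CH3OH in R: m_A = 382×0.622 + (1−0.143)·(1−0.804)·m_A, so m_A = 237.6/0.8320 = 285.57 t/h.
R = 285.57 + 1009.8 = 1295.3 t/h.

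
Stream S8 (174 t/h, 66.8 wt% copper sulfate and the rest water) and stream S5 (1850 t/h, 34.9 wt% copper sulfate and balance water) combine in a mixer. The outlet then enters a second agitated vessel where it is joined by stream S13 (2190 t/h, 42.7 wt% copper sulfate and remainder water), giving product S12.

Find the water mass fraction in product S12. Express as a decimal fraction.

0.5973

Overall, product flow = 4214 t/h.
water in = 174×0.332 + 1850×0.651 + 2190×0.573 = 2517 t/h.
water fraction in S12 = 0.5973.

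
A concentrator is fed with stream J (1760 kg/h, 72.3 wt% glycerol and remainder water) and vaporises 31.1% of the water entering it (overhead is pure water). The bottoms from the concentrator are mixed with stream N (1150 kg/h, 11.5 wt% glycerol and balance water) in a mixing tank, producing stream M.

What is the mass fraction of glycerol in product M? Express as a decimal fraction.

Vapour removed = 0.311×0.277×1760 = 151.62 kg/h; concentrate = 1608.4 kg/h.
glycerol reaching the mixer = 1272.5 (from concentrate) + 1150×0.115 = 1404.7 kg/h.
Product flow = 1608.4 + 1150 = 2758.4 kg/h; glycerol fraction = 0.5093.

0.5093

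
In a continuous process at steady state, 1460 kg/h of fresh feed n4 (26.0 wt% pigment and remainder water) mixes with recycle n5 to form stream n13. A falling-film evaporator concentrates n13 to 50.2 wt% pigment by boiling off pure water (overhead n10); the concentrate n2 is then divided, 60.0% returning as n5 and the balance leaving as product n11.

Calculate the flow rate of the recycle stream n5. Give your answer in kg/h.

Overall pigment balance (none leaves overhead): pigment in fresh feed = pigment in product, i.e. 1460×0.260 = (1−0.600)·n2·0.502.
n2 = 379.6/(0.502×0.400) = 1890.4 kg/h.
Recycle n5 = 0.600×1890.4 = 1134.3 kg/h.

1134 kg/h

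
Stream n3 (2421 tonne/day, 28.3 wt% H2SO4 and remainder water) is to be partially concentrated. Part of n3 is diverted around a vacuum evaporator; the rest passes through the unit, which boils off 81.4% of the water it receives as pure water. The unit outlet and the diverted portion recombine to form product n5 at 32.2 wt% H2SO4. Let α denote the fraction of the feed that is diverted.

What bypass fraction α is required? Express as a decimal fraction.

All 2421×0.283 = 685.14 tonne/day of H2SO4 reaches n5, so n5 = 685.14/0.322 = 2127.8 tonne/day and vapour = 293.23 tonne/day.
The evaporator receives (1−α)·2421 of feed at 0.717 water and removes 0.814 of that water:
0.814×0.717×(1−α)×2421 = 293.23
(1−α) = 293.23/1413 = 0.2075;  α = 0.7925.

0.792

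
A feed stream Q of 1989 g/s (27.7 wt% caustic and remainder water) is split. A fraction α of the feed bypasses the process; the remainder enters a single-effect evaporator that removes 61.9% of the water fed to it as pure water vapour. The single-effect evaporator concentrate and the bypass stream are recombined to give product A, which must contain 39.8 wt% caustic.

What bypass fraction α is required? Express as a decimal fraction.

All 1989×0.277 = 550.95 g/s of caustic reaches A, so A = 550.95/0.398 = 1384.3 g/s and vapour = 604.7 g/s.
The evaporator receives (1−α)·1989 of feed at 0.723 water and removes 0.619 of that water:
0.619×0.723×(1−α)×1989 = 604.7
(1−α) = 604.7/890.15 = 0.6793;  α = 0.3207.

0.321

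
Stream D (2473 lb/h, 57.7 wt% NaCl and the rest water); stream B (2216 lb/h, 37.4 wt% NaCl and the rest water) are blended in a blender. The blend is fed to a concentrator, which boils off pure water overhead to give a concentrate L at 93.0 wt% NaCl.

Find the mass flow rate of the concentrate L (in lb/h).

2425 lb/h

NaCl entering = 2473×0.577 + 2216×0.374 = 2255.7 lb/h.
All NaCl reports to L, so L = 2255.7/0.930 = 2425.5 lb/h.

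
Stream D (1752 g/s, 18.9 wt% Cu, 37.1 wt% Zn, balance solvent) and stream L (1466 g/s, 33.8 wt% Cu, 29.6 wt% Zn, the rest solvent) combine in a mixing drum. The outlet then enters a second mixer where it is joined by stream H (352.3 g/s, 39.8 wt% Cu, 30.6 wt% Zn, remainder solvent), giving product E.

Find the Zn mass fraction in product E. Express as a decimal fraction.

Overall, product flow = 3570.3 g/s.
Zn in = 1752×0.371 + 1466×0.296 + 352.3×0.306 = 1191.7 g/s.
Zn fraction in E = 0.334.

0.334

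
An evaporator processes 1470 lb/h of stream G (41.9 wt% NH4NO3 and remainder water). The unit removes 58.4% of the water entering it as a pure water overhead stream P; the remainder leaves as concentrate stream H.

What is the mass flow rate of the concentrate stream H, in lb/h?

water entering = 1470×0.581 = 854.07 lb/h; overhead removed = 0.584×854.07 = 498.78 lb/h.
Concentrate = 1470 − 498.78 = 971.22 lb/h.

971.2 lb/h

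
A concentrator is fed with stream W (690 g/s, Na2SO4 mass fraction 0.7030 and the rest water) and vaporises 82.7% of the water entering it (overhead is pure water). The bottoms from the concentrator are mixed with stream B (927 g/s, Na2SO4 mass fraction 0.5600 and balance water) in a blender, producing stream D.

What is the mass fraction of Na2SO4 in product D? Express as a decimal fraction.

0.6937

Vapour removed = 0.827×0.297×690 = 169.48 g/s; concentrate = 520.52 g/s.
Na2SO4 reaching the mixer = 485.07 (from concentrate) + 927×0.560 = 1004.2 g/s.
Product flow = 520.52 + 927 = 1447.5 g/s; Na2SO4 fraction = 0.6937.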